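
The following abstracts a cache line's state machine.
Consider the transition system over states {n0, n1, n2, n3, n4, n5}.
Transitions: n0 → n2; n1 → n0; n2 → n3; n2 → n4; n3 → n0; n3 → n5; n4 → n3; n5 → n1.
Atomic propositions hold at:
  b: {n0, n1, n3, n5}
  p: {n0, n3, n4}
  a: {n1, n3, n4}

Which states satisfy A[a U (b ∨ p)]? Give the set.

{n0, n1, n3, n4, n5}

Sat(b ∨ p) = {n0, n1, n3, n4, n5}
A[a U (b ∨ p)]: least fixpoint, start Z0 = Sat((b ∨ p)) = {n0, n1, n3, n4, n5}, add states in Sat(a) with every successor in Z. Already a fixed point.
Sat(A[a U (b ∨ p)]) = {n0, n1, n3, n4, n5}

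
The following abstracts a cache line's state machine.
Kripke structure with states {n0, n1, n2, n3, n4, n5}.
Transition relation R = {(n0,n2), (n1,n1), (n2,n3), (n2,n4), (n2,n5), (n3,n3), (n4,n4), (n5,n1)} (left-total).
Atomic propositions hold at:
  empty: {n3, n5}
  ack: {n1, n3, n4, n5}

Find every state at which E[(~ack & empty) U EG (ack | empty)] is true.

{n1, n3, n4, n5}

Sat(~ack) = {n0, n2}
Sat(~ack & empty) = ∅
Sat(ack | empty) = {n1, n3, n4, n5}
EG (ack | empty): greatest fixpoint, start Z0 = {n1, n3, n4, n5}, keep only states in Sat with some successor in Z. Already a fixed point.
Sat(EG (ack | empty)) = {n1, n3, n4, n5}
E[(~ack & empty) U EG (ack | empty)]: least fixpoint, start Z0 = Sat(EG (ack | empty)) = {n1, n3, n4, n5}, add states in Sat(~ack & empty) with some successor in Z. Already a fixed point.
Sat(E[(~ack & empty) U EG (ack | empty)]) = {n1, n3, n4, n5}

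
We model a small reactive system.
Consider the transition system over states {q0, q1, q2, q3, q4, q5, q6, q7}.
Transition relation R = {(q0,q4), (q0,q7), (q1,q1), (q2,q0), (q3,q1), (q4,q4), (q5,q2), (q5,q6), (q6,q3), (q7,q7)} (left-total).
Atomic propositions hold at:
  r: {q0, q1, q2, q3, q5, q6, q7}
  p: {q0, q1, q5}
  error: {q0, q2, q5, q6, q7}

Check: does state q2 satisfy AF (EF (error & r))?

Yes

Sat(error & r) = {q0, q2, q5, q6, q7}
EF (error & r): least fixpoint, start Z0 = {q0, q2, q5, q6, q7}, add states with some successor in Z. Already a fixed point.
Sat(EF (error & r)) = {q0, q2, q5, q6, q7}
AF (EF (error & r)): least fixpoint, start Z0 = {q0, q2, q5, q6, q7}, add states with every successor in Z. Already a fixed point.
Sat(AF (EF (error & r))) = {q0, q2, q5, q6, q7}
q2 ∈ Sat(AF (EF (error & r))) = {q0, q2, q5, q6, q7}, so the formula holds at q2.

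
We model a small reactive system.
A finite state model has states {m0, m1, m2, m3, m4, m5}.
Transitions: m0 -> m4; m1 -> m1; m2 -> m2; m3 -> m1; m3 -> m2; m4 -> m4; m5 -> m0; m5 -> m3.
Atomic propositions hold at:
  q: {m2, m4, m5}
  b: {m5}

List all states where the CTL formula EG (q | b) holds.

Sat(q | b) = {m2, m4, m5}
EG (q | b): greatest fixpoint, start Z0 = {m2, m4, m5}, keep only states in Sat with some successor in Z. Z1 = {m2, m4}; fixed.
Sat(EG (q | b)) = {m2, m4}

{m2, m4}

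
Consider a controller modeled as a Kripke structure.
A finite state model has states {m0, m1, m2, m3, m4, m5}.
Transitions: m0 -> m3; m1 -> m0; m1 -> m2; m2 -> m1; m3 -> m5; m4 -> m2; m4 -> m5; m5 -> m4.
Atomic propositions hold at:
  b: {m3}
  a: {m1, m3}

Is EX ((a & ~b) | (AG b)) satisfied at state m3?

No

Sat(~b) = {m0, m1, m2, m4, m5}
Sat(a & ~b) = {m1}
AG b: greatest fixpoint, start Z0 = {m3}, keep only states in Sat with every successor in Z. Z1 = ∅; fixed.
Sat(AG b) = ∅
Sat((a & ~b) | (AG b)) = {m1}
Sat(EX ((a & ~b) | (AG b))) = {s : some successor in {m1}} = {m2}
m3 ∉ Sat(EX ((a & ~b) | (AG b))) = {m2}, so the formula does not hold at m3.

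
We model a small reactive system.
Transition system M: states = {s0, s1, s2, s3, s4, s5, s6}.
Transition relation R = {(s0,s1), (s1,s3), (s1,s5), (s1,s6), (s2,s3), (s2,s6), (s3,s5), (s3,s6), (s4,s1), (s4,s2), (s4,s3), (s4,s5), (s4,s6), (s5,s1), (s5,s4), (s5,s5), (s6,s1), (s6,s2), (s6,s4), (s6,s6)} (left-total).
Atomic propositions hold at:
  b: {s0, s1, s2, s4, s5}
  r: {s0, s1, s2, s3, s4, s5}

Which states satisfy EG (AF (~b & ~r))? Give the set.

{s6}

Sat(~b) = {s3, s6}
Sat(~r) = {s6}
Sat(~b & ~r) = {s6}
AF (~b & ~r): least fixpoint, start Z0 = {s6}, add states with every successor in Z. Already a fixed point.
Sat(AF (~b & ~r)) = {s6}
EG (AF (~b & ~r)): greatest fixpoint, start Z0 = {s6}, keep only states in Sat with some successor in Z. Already a fixed point.
Sat(EG (AF (~b & ~r))) = {s6}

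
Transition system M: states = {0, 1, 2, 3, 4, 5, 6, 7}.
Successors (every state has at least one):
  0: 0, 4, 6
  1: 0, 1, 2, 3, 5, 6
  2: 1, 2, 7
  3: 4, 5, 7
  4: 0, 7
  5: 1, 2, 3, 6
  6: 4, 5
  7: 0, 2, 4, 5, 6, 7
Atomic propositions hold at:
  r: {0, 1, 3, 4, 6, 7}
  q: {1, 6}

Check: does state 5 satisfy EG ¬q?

Yes

Sat(¬q) = {0, 2, 3, 4, 5, 7}
EG ¬q: greatest fixpoint, start Z0 = {0, 2, 3, 4, 5, 7}, keep only states in Sat with some successor in Z. Already a fixed point.
Sat(EG ¬q) = {0, 2, 3, 4, 5, 7}
5 ∈ Sat(EG ¬q) = {0, 2, 3, 4, 5, 7}, so the formula holds at 5.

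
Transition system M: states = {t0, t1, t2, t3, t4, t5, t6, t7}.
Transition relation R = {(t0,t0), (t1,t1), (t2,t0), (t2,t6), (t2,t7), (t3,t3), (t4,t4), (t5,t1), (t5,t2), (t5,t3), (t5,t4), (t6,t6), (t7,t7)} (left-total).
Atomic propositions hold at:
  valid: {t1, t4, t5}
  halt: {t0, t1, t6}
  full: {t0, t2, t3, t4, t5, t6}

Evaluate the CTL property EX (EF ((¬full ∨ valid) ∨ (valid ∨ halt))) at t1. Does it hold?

Sat(¬full) = {t1, t7}
Sat(¬full ∨ valid) = {t1, t4, t5, t7}
Sat(valid ∨ halt) = {t0, t1, t4, t5, t6}
Sat((¬full ∨ valid) ∨ (valid ∨ halt)) = {t0, t1, t4, t5, t6, t7}
EF ((¬full ∨ valid) ∨ (valid ∨ halt)): least fixpoint, start Z0 = {t0, t1, t4, t5, t6, t7}, add states with some successor in Z. Z1 = {t0, t1, t2, t4, t5, t6, t7}; fixed.
Sat(EF ((¬full ∨ valid) ∨ (valid ∨ halt))) = {t0, t1, t2, t4, t5, t6, t7}
Sat(EX (EF ((¬full ∨ valid) ∨ (valid ∨ halt)))) = {s : some successor in {t0, t1, t2, t4, t5, t6, t7}} = {t0, t1, t2, t4, t5, t6, t7}
t1 ∈ Sat(EX (EF ((¬full ∨ valid) ∨ (valid ∨ halt)))) = {t0, t1, t2, t4, t5, t6, t7}, so the formula holds at t1.

Yes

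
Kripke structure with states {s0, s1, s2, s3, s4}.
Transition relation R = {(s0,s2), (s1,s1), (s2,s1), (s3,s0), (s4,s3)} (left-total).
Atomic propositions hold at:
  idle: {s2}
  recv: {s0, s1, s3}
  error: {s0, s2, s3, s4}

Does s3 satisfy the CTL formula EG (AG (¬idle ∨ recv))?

No

Sat(¬idle) = {s0, s1, s3, s4}
Sat(¬idle ∨ recv) = {s0, s1, s3, s4}
AG (¬idle ∨ recv): greatest fixpoint, start Z0 = {s0, s1, s3, s4}, keep only states in Sat with every successor in Z. Z1 = {s1, s3, s4}; Z2 = {s1, s4}; Z3 = {s1}; fixed.
Sat(AG (¬idle ∨ recv)) = {s1}
EG (AG (¬idle ∨ recv)): greatest fixpoint, start Z0 = {s1}, keep only states in Sat with some successor in Z. Already a fixed point.
Sat(EG (AG (¬idle ∨ recv))) = {s1}
s3 ∉ Sat(EG (AG (¬idle ∨ recv))) = {s1}, so the formula does not hold at s3.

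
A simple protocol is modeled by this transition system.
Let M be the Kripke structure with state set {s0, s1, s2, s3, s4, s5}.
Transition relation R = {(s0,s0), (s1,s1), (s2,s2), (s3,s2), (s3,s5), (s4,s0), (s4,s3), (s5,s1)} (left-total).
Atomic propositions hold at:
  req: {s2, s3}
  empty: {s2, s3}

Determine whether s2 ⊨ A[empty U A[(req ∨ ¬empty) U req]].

Yes

Sat(¬empty) = {s0, s1, s4, s5}
Sat(req ∨ ¬empty) = {s0, s1, s2, s3, s4, s5}
A[(req ∨ ¬empty) U req]: least fixpoint, start Z0 = Sat(req) = {s2, s3}, add states in Sat(req ∨ ¬empty) with every successor in Z. Already a fixed point.
Sat(A[(req ∨ ¬empty) U req]) = {s2, s3}
A[empty U A[(req ∨ ¬empty) U req]]: least fixpoint, start Z0 = Sat(A[(req ∨ ¬empty) U req]) = {s2, s3}, add states in Sat(empty) with every successor in Z. Already a fixed point.
Sat(A[empty U A[(req ∨ ¬empty) U req]]) = {s2, s3}
s2 ∈ Sat(A[empty U A[(req ∨ ¬empty) U req]]) = {s2, s3}, so the formula holds at s2.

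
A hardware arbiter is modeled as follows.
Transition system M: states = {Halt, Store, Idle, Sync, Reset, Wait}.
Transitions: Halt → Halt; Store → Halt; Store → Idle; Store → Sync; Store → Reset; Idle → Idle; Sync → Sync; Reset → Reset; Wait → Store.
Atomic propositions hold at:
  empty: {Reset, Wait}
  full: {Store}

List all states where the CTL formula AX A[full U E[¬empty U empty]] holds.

{Reset, Wait}

Sat(¬empty) = {Halt, Store, Idle, Sync}
E[¬empty U empty]: least fixpoint, start Z0 = Sat(empty) = {Reset, Wait}, add states in Sat(¬empty) with some successor in Z. Z1 = {Store, Reset, Wait}; fixed.
Sat(E[¬empty U empty]) = {Store, Reset, Wait}
A[full U E[¬empty U empty]]: least fixpoint, start Z0 = Sat(E[¬empty U empty]) = {Store, Reset, Wait}, add states in Sat(full) with every successor in Z. Already a fixed point.
Sat(A[full U E[¬empty U empty]]) = {Store, Reset, Wait}
Sat(AX A[full U E[¬empty U empty]]) = {s : every successor in {Store, Reset, Wait}} = {Reset, Wait}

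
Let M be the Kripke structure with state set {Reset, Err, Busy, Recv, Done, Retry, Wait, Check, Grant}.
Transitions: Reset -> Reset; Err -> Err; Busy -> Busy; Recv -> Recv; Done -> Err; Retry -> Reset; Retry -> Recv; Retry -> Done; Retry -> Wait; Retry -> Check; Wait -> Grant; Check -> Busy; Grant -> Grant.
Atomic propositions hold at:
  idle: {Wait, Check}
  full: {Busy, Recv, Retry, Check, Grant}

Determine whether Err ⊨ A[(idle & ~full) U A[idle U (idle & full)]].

No

Sat(~full) = {Reset, Err, Done, Wait}
Sat(idle & ~full) = {Wait}
Sat(idle & full) = {Check}
A[idle U (idle & full)]: least fixpoint, start Z0 = Sat((idle & full)) = {Check}, add states in Sat(idle) with every successor in Z. Already a fixed point.
Sat(A[idle U (idle & full)]) = {Check}
A[(idle & ~full) U A[idle U (idle & full)]]: least fixpoint, start Z0 = Sat(A[idle U (idle & full)]) = {Check}, add states in Sat(idle & ~full) with every successor in Z. Already a fixed point.
Sat(A[(idle & ~full) U A[idle U (idle & full)]]) = {Check}
Err ∉ Sat(A[(idle & ~full) U A[idle U (idle & full)]]) = {Check}, so the formula does not hold at Err.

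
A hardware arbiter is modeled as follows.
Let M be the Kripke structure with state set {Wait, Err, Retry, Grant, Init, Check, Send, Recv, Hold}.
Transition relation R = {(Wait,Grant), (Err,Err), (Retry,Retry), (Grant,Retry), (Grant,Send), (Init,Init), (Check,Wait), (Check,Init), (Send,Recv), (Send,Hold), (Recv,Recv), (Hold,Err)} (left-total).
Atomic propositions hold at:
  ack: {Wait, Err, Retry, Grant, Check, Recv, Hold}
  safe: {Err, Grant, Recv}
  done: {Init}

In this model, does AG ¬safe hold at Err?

No

Sat(¬safe) = {Wait, Retry, Init, Check, Send, Hold}
AG ¬safe: greatest fixpoint, start Z0 = {Wait, Retry, Init, Check, Send, Hold}, keep only states in Sat with every successor in Z. Z1 = {Retry, Init, Check}; Z2 = {Retry, Init}; fixed.
Sat(AG ¬safe) = {Retry, Init}
Err ∉ Sat(AG ¬safe) = {Retry, Init}, so the formula does not hold at Err.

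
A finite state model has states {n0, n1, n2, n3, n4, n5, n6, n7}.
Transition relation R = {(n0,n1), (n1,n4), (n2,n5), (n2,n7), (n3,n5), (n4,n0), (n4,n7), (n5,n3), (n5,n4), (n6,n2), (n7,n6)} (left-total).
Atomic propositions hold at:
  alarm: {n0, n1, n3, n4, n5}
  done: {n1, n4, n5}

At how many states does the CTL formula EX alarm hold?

6

Sat(EX alarm) = {s : some successor in {n0, n1, n3, n4, n5}} = {n0, n1, n2, n3, n4, n5}
|Sat(EX alarm)| = |{n0, n1, n2, n3, n4, n5}| = 6.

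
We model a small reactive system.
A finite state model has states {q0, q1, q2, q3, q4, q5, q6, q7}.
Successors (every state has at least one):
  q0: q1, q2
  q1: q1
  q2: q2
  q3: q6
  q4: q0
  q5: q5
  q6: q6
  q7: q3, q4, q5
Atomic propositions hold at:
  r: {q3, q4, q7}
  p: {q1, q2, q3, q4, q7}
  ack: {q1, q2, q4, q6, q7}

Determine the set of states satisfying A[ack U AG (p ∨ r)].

{q1, q2}

Sat(p ∨ r) = {q1, q2, q3, q4, q7}
AG (p ∨ r): greatest fixpoint, start Z0 = {q1, q2, q3, q4, q7}, keep only states in Sat with every successor in Z. Z1 = {q1, q2}; fixed.
Sat(AG (p ∨ r)) = {q1, q2}
A[ack U AG (p ∨ r)]: least fixpoint, start Z0 = Sat(AG (p ∨ r)) = {q1, q2}, add states in Sat(ack) with every successor in Z. Already a fixed point.
Sat(A[ack U AG (p ∨ r)]) = {q1, q2}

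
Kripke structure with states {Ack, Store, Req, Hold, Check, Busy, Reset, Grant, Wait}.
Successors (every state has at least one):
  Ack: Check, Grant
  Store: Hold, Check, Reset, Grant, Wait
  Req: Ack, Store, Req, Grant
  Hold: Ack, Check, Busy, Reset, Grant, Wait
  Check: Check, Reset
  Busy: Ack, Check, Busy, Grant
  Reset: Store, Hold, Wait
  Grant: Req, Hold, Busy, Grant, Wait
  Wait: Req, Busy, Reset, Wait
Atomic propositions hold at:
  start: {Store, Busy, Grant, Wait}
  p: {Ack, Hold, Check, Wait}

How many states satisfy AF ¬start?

5

Sat(¬start) = {Ack, Req, Hold, Check, Reset}
AF ¬start: least fixpoint, start Z0 = {Ack, Req, Hold, Check, Reset}, add states with every successor in Z. Already a fixed point.
Sat(AF ¬start) = {Ack, Req, Hold, Check, Reset}
|Sat(AF ¬start)| = |{Ack, Req, Hold, Check, Reset}| = 5.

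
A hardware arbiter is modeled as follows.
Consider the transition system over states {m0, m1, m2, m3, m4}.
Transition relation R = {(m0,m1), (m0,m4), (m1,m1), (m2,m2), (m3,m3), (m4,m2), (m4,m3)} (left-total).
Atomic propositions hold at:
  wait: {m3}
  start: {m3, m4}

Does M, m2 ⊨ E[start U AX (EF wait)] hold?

No

EF wait: least fixpoint, start Z0 = {m3}, add states with some successor in Z. Z1 = {m3, m4}; Z2 = {m0, m3, m4}; fixed.
Sat(EF wait) = {m0, m3, m4}
Sat(AX (EF wait)) = {s : every successor in {m0, m3, m4}} = {m3}
E[start U AX (EF wait)]: least fixpoint, start Z0 = Sat(AX (EF wait)) = {m3}, add states in Sat(start) with some successor in Z. Z1 = {m3, m4}; fixed.
Sat(E[start U AX (EF wait)]) = {m3, m4}
m2 ∉ Sat(E[start U AX (EF wait)]) = {m3, m4}, so the formula does not hold at m2.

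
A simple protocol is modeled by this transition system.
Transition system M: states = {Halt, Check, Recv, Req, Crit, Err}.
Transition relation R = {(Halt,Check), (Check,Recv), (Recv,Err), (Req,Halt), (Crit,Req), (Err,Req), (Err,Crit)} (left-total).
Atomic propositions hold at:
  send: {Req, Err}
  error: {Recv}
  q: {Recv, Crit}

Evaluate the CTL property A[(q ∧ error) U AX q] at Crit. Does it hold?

No

Sat(q ∧ error) = {Recv}
Sat(AX q) = {s : every successor in {Recv, Crit}} = {Check}
A[(q ∧ error) U AX q]: least fixpoint, start Z0 = Sat(AX q) = {Check}, add states in Sat(q ∧ error) with every successor in Z. Already a fixed point.
Sat(A[(q ∧ error) U AX q]) = {Check}
Crit ∉ Sat(A[(q ∧ error) U AX q]) = {Check}, so the formula does not hold at Crit.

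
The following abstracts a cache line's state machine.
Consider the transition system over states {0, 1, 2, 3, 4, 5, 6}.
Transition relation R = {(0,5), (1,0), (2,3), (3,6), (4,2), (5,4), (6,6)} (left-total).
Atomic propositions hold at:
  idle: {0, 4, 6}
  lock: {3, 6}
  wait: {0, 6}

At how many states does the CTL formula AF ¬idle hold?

Sat(¬idle) = {1, 2, 3, 5}
AF ¬idle: least fixpoint, start Z0 = {1, 2, 3, 5}, add states with every successor in Z. Z1 = {0, 1, 2, 3, 4, 5}; fixed.
Sat(AF ¬idle) = {0, 1, 2, 3, 4, 5}
|Sat(AF ¬idle)| = |{0, 1, 2, 3, 4, 5}| = 6.

6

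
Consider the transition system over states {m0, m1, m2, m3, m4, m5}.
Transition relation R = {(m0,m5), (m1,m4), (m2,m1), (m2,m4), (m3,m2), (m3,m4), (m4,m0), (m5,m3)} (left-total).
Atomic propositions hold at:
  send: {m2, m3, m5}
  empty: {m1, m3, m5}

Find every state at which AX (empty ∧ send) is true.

{m0, m5}

Sat(empty ∧ send) = {m3, m5}
Sat(AX (empty ∧ send)) = {s : every successor in {m3, m5}} = {m0, m5}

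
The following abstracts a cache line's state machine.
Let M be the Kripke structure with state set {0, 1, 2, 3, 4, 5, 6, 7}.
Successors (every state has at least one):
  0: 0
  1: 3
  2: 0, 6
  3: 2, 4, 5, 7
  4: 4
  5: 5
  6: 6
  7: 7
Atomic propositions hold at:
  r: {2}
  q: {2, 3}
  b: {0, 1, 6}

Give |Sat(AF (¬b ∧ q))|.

3

Sat(¬b) = {2, 3, 4, 5, 7}
Sat(¬b ∧ q) = {2, 3}
AF (¬b ∧ q): least fixpoint, start Z0 = {2, 3}, add states with every successor in Z. Z1 = {1, 2, 3}; fixed.
Sat(AF (¬b ∧ q)) = {1, 2, 3}
|Sat(AF (¬b ∧ q))| = |{1, 2, 3}| = 3.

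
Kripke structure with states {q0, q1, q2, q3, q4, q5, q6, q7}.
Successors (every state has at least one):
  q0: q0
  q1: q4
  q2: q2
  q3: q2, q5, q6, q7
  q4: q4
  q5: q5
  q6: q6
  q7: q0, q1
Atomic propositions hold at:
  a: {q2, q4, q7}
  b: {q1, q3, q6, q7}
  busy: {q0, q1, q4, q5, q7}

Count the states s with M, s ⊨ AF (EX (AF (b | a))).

6

Sat(b | a) = {q1, q2, q3, q4, q6, q7}
AF (b | a): least fixpoint, start Z0 = {q1, q2, q3, q4, q6, q7}, add states with every successor in Z. Already a fixed point.
Sat(AF (b | a)) = {q1, q2, q3, q4, q6, q7}
Sat(EX (AF (b | a))) = {s : some successor in {q1, q2, q3, q4, q6, q7}} = {q1, q2, q3, q4, q6, q7}
AF (EX (AF (b | a))): least fixpoint, start Z0 = {q1, q2, q3, q4, q6, q7}, add states with every successor in Z. Already a fixed point.
Sat(AF (EX (AF (b | a)))) = {q1, q2, q3, q4, q6, q7}
|Sat(AF (EX (AF (b | a))))| = |{q1, q2, q3, q4, q6, q7}| = 6.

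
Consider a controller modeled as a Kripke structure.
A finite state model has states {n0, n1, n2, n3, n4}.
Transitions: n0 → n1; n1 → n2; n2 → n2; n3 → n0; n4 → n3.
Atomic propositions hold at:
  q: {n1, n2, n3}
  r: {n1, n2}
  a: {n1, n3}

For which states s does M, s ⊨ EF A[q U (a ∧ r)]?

{n0, n1, n3, n4}

Sat(a ∧ r) = {n1}
A[q U (a ∧ r)]: least fixpoint, start Z0 = Sat((a ∧ r)) = {n1}, add states in Sat(q) with every successor in Z. Already a fixed point.
Sat(A[q U (a ∧ r)]) = {n1}
EF A[q U (a ∧ r)]: least fixpoint, start Z0 = {n1}, add states with some successor in Z. Z1 = {n0, n1}; Z2 = {n0, n1, n3}; Z3 = {n0, n1, n3, n4}; fixed.
Sat(EF A[q U (a ∧ r)]) = {n0, n1, n3, n4}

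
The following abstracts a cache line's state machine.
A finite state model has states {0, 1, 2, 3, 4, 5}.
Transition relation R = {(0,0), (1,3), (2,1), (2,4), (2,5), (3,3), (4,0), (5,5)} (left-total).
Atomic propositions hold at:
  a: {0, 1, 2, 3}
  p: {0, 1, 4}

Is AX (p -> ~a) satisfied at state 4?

Sat(~a) = {4, 5}
Sat(p -> ~a) = {2, 3, 4, 5}
Sat(AX (p -> ~a)) = {s : every successor in {2, 3, 4, 5}} = {1, 3, 5}
4 ∉ Sat(AX (p -> ~a)) = {1, 3, 5}, so the formula does not hold at 4.

No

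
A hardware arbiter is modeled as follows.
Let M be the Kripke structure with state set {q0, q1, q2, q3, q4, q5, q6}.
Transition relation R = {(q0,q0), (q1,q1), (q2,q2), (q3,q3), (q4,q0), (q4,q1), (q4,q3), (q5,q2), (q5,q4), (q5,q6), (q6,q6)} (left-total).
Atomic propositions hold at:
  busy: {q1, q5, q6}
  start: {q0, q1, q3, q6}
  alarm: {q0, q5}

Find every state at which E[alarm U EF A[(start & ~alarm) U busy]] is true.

Sat(~alarm) = {q1, q2, q3, q4, q6}
Sat(start & ~alarm) = {q1, q3, q6}
A[(start & ~alarm) U busy]: least fixpoint, start Z0 = Sat(busy) = {q1, q5, q6}, add states in Sat(start & ~alarm) with every successor in Z. Already a fixed point.
Sat(A[(start & ~alarm) U busy]) = {q1, q5, q6}
EF A[(start & ~alarm) U busy]: least fixpoint, start Z0 = {q1, q5, q6}, add states with some successor in Z. Z1 = {q1, q4, q5, q6}; fixed.
Sat(EF A[(start & ~alarm) U busy]) = {q1, q4, q5, q6}
E[alarm U EF A[(start & ~alarm) U busy]]: least fixpoint, start Z0 = Sat(EF A[(start & ~alarm) U busy]) = {q1, q4, q5, q6}, add states in Sat(alarm) with some successor in Z. Already a fixed point.
Sat(E[alarm U EF A[(start & ~alarm) U busy]]) = {q1, q4, q5, q6}

{q1, q4, q5, q6}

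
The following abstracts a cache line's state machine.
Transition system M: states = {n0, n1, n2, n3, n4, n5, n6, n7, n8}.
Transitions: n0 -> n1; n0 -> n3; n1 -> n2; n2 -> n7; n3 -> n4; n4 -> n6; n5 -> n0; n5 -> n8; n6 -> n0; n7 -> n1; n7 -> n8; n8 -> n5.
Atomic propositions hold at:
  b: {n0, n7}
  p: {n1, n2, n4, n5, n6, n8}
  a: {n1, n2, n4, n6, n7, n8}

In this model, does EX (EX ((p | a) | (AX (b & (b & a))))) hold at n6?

Sat(p | a) = {n1, n2, n4, n5, n6, n7, n8}
Sat(b & a) = {n7}
Sat(b & (b & a)) = {n7}
Sat(AX (b & (b & a))) = {s : every successor in {n7}} = {n2}
Sat((p | a) | (AX (b & (b & a)))) = {n1, n2, n4, n5, n6, n7, n8}
Sat(EX ((p | a) | (AX (b & (b & a))))) = {s : some successor in {n1, n2, n4, n5, n6, n7, n8}} = {n0, n1, n2, n3, n4, n5, n7, n8}
Sat(EX (EX ((p | a) | (AX (b & (b & a)))))) = {s : some successor in {n0, n1, n2, n3, n4, n5, n7, n8}} = {n0, n1, n2, n3, n5, n6, n7, n8}
n6 ∈ Sat(EX (EX ((p | a) | (AX (b & (b & a)))))) = {n0, n1, n2, n3, n5, n6, n7, n8}, so the formula holds at n6.

Yes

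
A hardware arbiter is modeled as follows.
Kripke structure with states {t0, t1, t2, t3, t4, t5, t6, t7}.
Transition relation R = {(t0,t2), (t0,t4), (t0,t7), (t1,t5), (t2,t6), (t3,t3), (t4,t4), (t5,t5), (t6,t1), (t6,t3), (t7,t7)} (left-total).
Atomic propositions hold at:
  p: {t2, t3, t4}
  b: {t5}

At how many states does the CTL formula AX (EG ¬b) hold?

Sat(¬b) = {t0, t1, t2, t3, t4, t6, t7}
EG ¬b: greatest fixpoint, start Z0 = {t0, t1, t2, t3, t4, t6, t7}, keep only states in Sat with some successor in Z. Z1 = {t0, t2, t3, t4, t6, t7}; fixed.
Sat(EG ¬b) = {t0, t2, t3, t4, t6, t7}
Sat(AX (EG ¬b)) = {s : every successor in {t0, t2, t3, t4, t6, t7}} = {t0, t2, t3, t4, t7}
|Sat(AX (EG ¬b))| = |{t0, t2, t3, t4, t7}| = 5.

5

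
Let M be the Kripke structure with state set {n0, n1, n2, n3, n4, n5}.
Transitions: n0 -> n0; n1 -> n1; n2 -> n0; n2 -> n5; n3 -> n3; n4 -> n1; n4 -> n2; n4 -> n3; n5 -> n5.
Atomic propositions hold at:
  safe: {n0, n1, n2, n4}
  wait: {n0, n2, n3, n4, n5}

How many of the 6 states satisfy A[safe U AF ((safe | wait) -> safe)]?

Sat(safe | wait) = {n0, n1, n2, n3, n4, n5}
Sat((safe | wait) -> safe) = {n0, n1, n2, n4}
AF ((safe | wait) -> safe): least fixpoint, start Z0 = {n0, n1, n2, n4}, add states with every successor in Z. Already a fixed point.
Sat(AF ((safe | wait) -> safe)) = {n0, n1, n2, n4}
A[safe U AF ((safe | wait) -> safe)]: least fixpoint, start Z0 = Sat(AF ((safe | wait) -> safe)) = {n0, n1, n2, n4}, add states in Sat(safe) with every successor in Z. Already a fixed point.
Sat(A[safe U AF ((safe | wait) -> safe)]) = {n0, n1, n2, n4}
|Sat(A[safe U AF ((safe | wait) -> safe)])| = |{n0, n1, n2, n4}| = 4.

4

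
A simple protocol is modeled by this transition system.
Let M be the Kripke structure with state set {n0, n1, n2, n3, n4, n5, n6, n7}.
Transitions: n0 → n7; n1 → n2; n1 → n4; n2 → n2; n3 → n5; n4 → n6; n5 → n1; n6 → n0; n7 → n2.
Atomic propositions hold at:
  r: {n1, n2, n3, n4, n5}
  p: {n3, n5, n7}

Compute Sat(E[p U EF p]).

{n0, n1, n3, n4, n5, n6, n7}

EF p: least fixpoint, start Z0 = {n3, n5, n7}, add states with some successor in Z. Z1 = {n0, n3, n5, n7}; Z2 = {n0, n3, n5, n6, n7}; Z3 = {n0, n3, n4, n5, n6, n7}; Z4 = {n0, n1, n3, n4, n5, n6, n7}; fixed.
Sat(EF p) = {n0, n1, n3, n4, n5, n6, n7}
E[p U EF p]: least fixpoint, start Z0 = Sat(EF p) = {n0, n1, n3, n4, n5, n6, n7}, add states in Sat(p) with some successor in Z. Already a fixed point.
Sat(E[p U EF p]) = {n0, n1, n3, n4, n5, n6, n7}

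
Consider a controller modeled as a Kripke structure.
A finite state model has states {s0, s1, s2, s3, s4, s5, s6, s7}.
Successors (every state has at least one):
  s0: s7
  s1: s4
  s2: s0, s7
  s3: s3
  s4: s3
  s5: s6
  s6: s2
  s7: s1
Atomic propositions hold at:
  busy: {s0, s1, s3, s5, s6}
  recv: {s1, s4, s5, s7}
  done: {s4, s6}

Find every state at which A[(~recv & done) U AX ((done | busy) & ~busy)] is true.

Sat(~recv) = {s0, s2, s3, s6}
Sat(~recv & done) = {s6}
Sat(done | busy) = {s0, s1, s3, s4, s5, s6}
Sat(~busy) = {s2, s4, s7}
Sat((done | busy) & ~busy) = {s4}
Sat(AX ((done | busy) & ~busy)) = {s : every successor in {s4}} = {s1}
A[(~recv & done) U AX ((done | busy) & ~busy)]: least fixpoint, start Z0 = Sat(AX ((done | busy) & ~busy)) = {s1}, add states in Sat(~recv & done) with every successor in Z. Already a fixed point.
Sat(A[(~recv & done) U AX ((done | busy) & ~busy)]) = {s1}

{s1}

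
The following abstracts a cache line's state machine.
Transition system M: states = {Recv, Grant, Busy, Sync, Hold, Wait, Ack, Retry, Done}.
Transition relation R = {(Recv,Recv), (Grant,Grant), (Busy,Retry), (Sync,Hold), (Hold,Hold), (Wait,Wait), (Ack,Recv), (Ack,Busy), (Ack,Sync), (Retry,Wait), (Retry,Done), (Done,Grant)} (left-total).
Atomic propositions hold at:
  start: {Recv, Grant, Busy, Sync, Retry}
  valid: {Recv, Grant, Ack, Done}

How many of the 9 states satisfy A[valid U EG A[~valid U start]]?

3

Sat(~valid) = {Busy, Sync, Hold, Wait, Retry}
A[~valid U start]: least fixpoint, start Z0 = Sat(start) = {Recv, Grant, Busy, Sync, Retry}, add states in Sat(~valid) with every successor in Z. Already a fixed point.
Sat(A[~valid U start]) = {Recv, Grant, Busy, Sync, Retry}
EG A[~valid U start]: greatest fixpoint, start Z0 = {Recv, Grant, Busy, Sync, Retry}, keep only states in Sat with some successor in Z. Z1 = {Recv, Grant, Busy}; Z2 = {Recv, Grant}; fixed.
Sat(EG A[~valid U start]) = {Recv, Grant}
A[valid U EG A[~valid U start]]: least fixpoint, start Z0 = Sat(EG A[~valid U start]) = {Recv, Grant}, add states in Sat(valid) with every successor in Z. Z1 = {Recv, Grant, Done}; fixed.
Sat(A[valid U EG A[~valid U start]]) = {Recv, Grant, Done}
|Sat(A[valid U EG A[~valid U start]])| = |{Recv, Grant, Done}| = 3.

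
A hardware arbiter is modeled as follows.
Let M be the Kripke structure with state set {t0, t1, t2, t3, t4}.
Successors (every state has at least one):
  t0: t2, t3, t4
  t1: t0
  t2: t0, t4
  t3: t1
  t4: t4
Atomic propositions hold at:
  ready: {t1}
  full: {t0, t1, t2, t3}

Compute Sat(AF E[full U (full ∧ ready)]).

Sat(full ∧ ready) = {t1}
E[full U (full ∧ ready)]: least fixpoint, start Z0 = Sat((full ∧ ready)) = {t1}, add states in Sat(full) with some successor in Z. Z1 = {t1, t3}; Z2 = {t0, t1, t3}; Z3 = {t0, t1, t2, t3}; fixed.
Sat(E[full U (full ∧ ready)]) = {t0, t1, t2, t3}
AF E[full U (full ∧ ready)]: least fixpoint, start Z0 = {t0, t1, t2, t3}, add states with every successor in Z. Already a fixed point.
Sat(AF E[full U (full ∧ ready)]) = {t0, t1, t2, t3}

{t0, t1, t2, t3}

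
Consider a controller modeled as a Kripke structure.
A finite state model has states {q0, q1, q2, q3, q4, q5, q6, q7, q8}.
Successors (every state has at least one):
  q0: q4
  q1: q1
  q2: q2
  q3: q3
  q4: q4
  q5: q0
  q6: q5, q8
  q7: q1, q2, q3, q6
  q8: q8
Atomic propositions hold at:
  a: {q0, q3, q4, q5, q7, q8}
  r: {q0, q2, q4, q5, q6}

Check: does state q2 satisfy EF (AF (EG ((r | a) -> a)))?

No

Sat(r | a) = {q0, q2, q3, q4, q5, q6, q7, q8}
Sat((r | a) -> a) = {q0, q1, q3, q4, q5, q7, q8}
EG ((r | a) -> a): greatest fixpoint, start Z0 = {q0, q1, q3, q4, q5, q7, q8}, keep only states in Sat with some successor in Z. Already a fixed point.
Sat(EG ((r | a) -> a)) = {q0, q1, q3, q4, q5, q7, q8}
AF (EG ((r | a) -> a)): least fixpoint, start Z0 = {q0, q1, q3, q4, q5, q7, q8}, add states with every successor in Z. Z1 = {q0, q1, q3, q4, q5, q6, q7, q8}; fixed.
Sat(AF (EG ((r | a) -> a))) = {q0, q1, q3, q4, q5, q6, q7, q8}
EF (AF (EG ((r | a) -> a))): least fixpoint, start Z0 = {q0, q1, q3, q4, q5, q6, q7, q8}, add states with some successor in Z. Already a fixed point.
Sat(EF (AF (EG ((r | a) -> a)))) = {q0, q1, q3, q4, q5, q6, q7, q8}
q2 ∉ Sat(EF (AF (EG ((r | a) -> a)))) = {q0, q1, q3, q4, q5, q6, q7, q8}, so the formula does not hold at q2.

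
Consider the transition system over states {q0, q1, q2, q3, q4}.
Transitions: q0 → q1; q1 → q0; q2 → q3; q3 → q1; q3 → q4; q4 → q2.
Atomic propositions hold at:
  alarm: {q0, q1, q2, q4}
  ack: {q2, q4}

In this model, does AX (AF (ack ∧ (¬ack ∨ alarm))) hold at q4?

Sat(¬ack) = {q0, q1, q3}
Sat(¬ack ∨ alarm) = {q0, q1, q2, q3, q4}
Sat(ack ∧ (¬ack ∨ alarm)) = {q2, q4}
AF (ack ∧ (¬ack ∨ alarm)): least fixpoint, start Z0 = {q2, q4}, add states with every successor in Z. Already a fixed point.
Sat(AF (ack ∧ (¬ack ∨ alarm))) = {q2, q4}
Sat(AX (AF (ack ∧ (¬ack ∨ alarm)))) = {s : every successor in {q2, q4}} = {q4}
q4 ∈ Sat(AX (AF (ack ∧ (¬ack ∨ alarm)))) = {q4}, so the formula holds at q4.

Yes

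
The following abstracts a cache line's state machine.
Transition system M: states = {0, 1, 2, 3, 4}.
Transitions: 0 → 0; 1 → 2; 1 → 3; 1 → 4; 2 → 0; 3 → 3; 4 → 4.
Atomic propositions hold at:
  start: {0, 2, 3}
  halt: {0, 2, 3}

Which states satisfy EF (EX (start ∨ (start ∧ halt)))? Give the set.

Sat(start ∧ halt) = {0, 2, 3}
Sat(start ∨ (start ∧ halt)) = {0, 2, 3}
Sat(EX (start ∨ (start ∧ halt))) = {s : some successor in {0, 2, 3}} = {0, 1, 2, 3}
EF (EX (start ∨ (start ∧ halt))): least fixpoint, start Z0 = {0, 1, 2, 3}, add states with some successor in Z. Already a fixed point.
Sat(EF (EX (start ∨ (start ∧ halt)))) = {0, 1, 2, 3}

{0, 1, 2, 3}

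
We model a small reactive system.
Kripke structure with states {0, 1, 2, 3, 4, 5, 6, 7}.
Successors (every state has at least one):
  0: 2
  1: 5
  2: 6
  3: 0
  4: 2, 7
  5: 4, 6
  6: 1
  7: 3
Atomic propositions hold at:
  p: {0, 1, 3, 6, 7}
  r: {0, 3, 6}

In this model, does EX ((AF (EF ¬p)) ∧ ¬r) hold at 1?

Yes

Sat(¬p) = {2, 4, 5}
EF ¬p: least fixpoint, start Z0 = {2, 4, 5}, add states with some successor in Z. Z1 = {0, 1, 2, 4, 5}; Z2 = {0, 1, 2, 3, 4, 5, 6}; Z3 = {0, 1, 2, 3, 4, 5, 6, 7}; fixed.
Sat(EF ¬p) = {0, 1, 2, 3, 4, 5, 6, 7}
AF (EF ¬p): least fixpoint, start Z0 = {0, 1, 2, 3, 4, 5, 6, 7}, add states with every successor in Z. Already a fixed point.
Sat(AF (EF ¬p)) = {0, 1, 2, 3, 4, 5, 6, 7}
Sat(¬r) = {1, 2, 4, 5, 7}
Sat((AF (EF ¬p)) ∧ ¬r) = {1, 2, 4, 5, 7}
Sat(EX ((AF (EF ¬p)) ∧ ¬r)) = {s : some successor in {1, 2, 4, 5, 7}} = {0, 1, 4, 5, 6}
1 ∈ Sat(EX ((AF (EF ¬p)) ∧ ¬r)) = {0, 1, 4, 5, 6}, so the formula holds at 1.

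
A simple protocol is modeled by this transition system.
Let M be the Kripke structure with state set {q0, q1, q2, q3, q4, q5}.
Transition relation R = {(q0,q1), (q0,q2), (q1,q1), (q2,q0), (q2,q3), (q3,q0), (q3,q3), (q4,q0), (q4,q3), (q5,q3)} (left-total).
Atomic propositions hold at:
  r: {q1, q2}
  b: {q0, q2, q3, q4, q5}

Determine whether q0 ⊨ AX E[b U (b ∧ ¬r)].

Sat(¬r) = {q0, q3, q4, q5}
Sat(b ∧ ¬r) = {q0, q3, q4, q5}
E[b U (b ∧ ¬r)]: least fixpoint, start Z0 = Sat((b ∧ ¬r)) = {q0, q3, q4, q5}, add states in Sat(b) with some successor in Z. Z1 = {q0, q2, q3, q4, q5}; fixed.
Sat(E[b U (b ∧ ¬r)]) = {q0, q2, q3, q4, q5}
Sat(AX E[b U (b ∧ ¬r)]) = {s : every successor in {q0, q2, q3, q4, q5}} = {q2, q3, q4, q5}
q0 ∉ Sat(AX E[b U (b ∧ ¬r)]) = {q2, q3, q4, q5}, so the formula does not hold at q0.

No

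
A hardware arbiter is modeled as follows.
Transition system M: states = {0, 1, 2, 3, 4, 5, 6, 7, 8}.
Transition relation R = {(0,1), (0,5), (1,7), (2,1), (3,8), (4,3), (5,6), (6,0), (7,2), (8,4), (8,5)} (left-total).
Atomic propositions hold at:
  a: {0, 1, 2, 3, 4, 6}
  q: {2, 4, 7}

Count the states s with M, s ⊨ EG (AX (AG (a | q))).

3

Sat(a | q) = {0, 1, 2, 3, 4, 6, 7}
AG (a | q): greatest fixpoint, start Z0 = {0, 1, 2, 3, 4, 6, 7}, keep only states in Sat with every successor in Z. Z1 = {1, 2, 4, 6, 7}; Z2 = {1, 2, 7}; fixed.
Sat(AG (a | q)) = {1, 2, 7}
Sat(AX (AG (a | q))) = {s : every successor in {1, 2, 7}} = {1, 2, 7}
EG (AX (AG (a | q))): greatest fixpoint, start Z0 = {1, 2, 7}, keep only states in Sat with some successor in Z. Already a fixed point.
Sat(EG (AX (AG (a | q)))) = {1, 2, 7}
|Sat(EG (AX (AG (a | q))))| = |{1, 2, 7}| = 3.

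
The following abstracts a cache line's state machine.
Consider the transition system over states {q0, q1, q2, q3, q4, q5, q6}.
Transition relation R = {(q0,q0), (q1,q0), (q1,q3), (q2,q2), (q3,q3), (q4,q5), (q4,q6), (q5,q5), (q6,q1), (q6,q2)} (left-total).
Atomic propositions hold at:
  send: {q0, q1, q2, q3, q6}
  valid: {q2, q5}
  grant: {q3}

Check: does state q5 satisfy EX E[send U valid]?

Yes

E[send U valid]: least fixpoint, start Z0 = Sat(valid) = {q2, q5}, add states in Sat(send) with some successor in Z. Z1 = {q2, q5, q6}; fixed.
Sat(E[send U valid]) = {q2, q5, q6}
Sat(EX E[send U valid]) = {s : some successor in {q2, q5, q6}} = {q2, q4, q5, q6}
q5 ∈ Sat(EX E[send U valid]) = {q2, q4, q5, q6}, so the formula holds at q5.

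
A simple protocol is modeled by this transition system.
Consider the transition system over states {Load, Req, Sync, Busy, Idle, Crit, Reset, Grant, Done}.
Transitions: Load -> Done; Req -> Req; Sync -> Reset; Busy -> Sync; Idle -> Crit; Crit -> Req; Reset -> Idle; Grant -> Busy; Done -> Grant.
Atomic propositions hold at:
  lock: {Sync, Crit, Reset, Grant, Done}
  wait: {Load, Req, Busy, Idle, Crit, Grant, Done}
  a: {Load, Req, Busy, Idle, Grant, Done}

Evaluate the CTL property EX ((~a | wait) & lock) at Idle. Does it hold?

Yes

Sat(~a) = {Sync, Crit, Reset}
Sat(~a | wait) = {Load, Req, Sync, Busy, Idle, Crit, Reset, Grant, Done}
Sat((~a | wait) & lock) = {Sync, Crit, Reset, Grant, Done}
Sat(EX ((~a | wait) & lock)) = {s : some successor in {Sync, Crit, Reset, Grant, Done}} = {Load, Sync, Busy, Idle, Done}
Idle ∈ Sat(EX ((~a | wait) & lock)) = {Load, Sync, Busy, Idle, Done}, so the formula holds at Idle.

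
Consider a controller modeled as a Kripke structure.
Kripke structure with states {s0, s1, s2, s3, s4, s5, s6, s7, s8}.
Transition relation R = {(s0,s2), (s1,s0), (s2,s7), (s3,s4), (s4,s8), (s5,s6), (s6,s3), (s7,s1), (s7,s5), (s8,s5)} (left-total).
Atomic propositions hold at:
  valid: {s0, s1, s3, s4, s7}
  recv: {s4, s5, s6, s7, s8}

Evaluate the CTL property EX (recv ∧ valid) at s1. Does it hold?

Sat(recv ∧ valid) = {s4, s7}
Sat(EX (recv ∧ valid)) = {s : some successor in {s4, s7}} = {s2, s3}
s1 ∉ Sat(EX (recv ∧ valid)) = {s2, s3}, so the formula does not hold at s1.

No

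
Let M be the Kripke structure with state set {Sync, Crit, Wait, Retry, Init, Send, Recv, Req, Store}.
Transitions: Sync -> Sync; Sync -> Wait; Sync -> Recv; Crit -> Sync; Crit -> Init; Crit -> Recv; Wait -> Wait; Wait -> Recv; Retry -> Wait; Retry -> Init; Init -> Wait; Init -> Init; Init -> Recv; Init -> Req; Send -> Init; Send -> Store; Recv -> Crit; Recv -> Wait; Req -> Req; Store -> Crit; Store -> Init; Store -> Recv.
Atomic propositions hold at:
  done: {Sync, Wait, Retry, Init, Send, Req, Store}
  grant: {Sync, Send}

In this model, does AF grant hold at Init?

AF grant: least fixpoint, start Z0 = {Sync, Send}, add states with every successor in Z. Already a fixed point.
Sat(AF grant) = {Sync, Send}
Init ∉ Sat(AF grant) = {Sync, Send}, so the formula does not hold at Init.

No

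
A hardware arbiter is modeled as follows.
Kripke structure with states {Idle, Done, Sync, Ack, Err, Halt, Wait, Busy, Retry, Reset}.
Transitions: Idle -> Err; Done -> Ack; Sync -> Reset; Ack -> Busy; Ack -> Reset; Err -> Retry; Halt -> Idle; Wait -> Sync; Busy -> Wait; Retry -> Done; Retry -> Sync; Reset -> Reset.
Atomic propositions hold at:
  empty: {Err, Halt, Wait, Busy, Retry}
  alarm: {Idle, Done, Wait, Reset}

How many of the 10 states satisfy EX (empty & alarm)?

1

Sat(empty & alarm) = {Wait}
Sat(EX (empty & alarm)) = {s : some successor in {Wait}} = {Busy}
|Sat(EX (empty & alarm))| = |{Busy}| = 1.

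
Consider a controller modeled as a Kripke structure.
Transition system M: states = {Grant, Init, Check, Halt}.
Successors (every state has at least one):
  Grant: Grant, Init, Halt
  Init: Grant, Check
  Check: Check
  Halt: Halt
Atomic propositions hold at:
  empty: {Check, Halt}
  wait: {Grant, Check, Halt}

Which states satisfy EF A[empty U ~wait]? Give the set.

Sat(~wait) = {Init}
A[empty U ~wait]: least fixpoint, start Z0 = Sat(~wait) = {Init}, add states in Sat(empty) with every successor in Z. Already a fixed point.
Sat(A[empty U ~wait]) = {Init}
EF A[empty U ~wait]: least fixpoint, start Z0 = {Init}, add states with some successor in Z. Z1 = {Grant, Init}; fixed.
Sat(EF A[empty U ~wait]) = {Grant, Init}

{Grant, Init}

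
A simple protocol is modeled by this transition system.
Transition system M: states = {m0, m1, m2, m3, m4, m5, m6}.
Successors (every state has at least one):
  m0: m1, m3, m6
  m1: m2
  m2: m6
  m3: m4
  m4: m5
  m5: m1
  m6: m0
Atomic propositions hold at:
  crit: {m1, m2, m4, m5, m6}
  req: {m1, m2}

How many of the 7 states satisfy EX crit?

Sat(EX crit) = {s : some successor in {m1, m2, m4, m5, m6}} = {m0, m1, m2, m3, m4, m5}
|Sat(EX crit)| = |{m0, m1, m2, m3, m4, m5}| = 6.

6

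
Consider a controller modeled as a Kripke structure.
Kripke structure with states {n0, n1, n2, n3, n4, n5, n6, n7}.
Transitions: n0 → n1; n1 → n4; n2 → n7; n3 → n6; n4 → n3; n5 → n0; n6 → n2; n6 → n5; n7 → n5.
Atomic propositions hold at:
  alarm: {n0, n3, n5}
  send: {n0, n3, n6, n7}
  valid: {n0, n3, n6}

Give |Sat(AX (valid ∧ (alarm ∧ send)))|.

2

Sat(alarm ∧ send) = {n0, n3}
Sat(valid ∧ (alarm ∧ send)) = {n0, n3}
Sat(AX (valid ∧ (alarm ∧ send))) = {s : every successor in {n0, n3}} = {n4, n5}
|Sat(AX (valid ∧ (alarm ∧ send)))| = |{n4, n5}| = 2.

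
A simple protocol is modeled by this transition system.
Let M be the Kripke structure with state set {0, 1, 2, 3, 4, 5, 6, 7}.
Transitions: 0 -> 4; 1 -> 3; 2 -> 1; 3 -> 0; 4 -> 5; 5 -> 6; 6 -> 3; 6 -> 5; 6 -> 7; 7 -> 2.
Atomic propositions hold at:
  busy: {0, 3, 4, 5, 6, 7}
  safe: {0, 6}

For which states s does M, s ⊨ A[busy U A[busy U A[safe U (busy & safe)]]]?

{0, 3, 4, 5, 6}

Sat(busy & safe) = {0, 6}
A[safe U (busy & safe)]: least fixpoint, start Z0 = Sat((busy & safe)) = {0, 6}, add states in Sat(safe) with every successor in Z. Already a fixed point.
Sat(A[safe U (busy & safe)]) = {0, 6}
A[busy U A[safe U (busy & safe)]]: least fixpoint, start Z0 = Sat(A[safe U (busy & safe)]) = {0, 6}, add states in Sat(busy) with every successor in Z. Z1 = {0, 3, 5, 6}; Z2 = {0, 3, 4, 5, 6}; fixed.
Sat(A[busy U A[safe U (busy & safe)]]) = {0, 3, 4, 5, 6}
A[busy U A[busy U A[safe U (busy & safe)]]]: least fixpoint, start Z0 = Sat(A[busy U A[safe U (busy & safe)]]) = {0, 3, 4, 5, 6}, add states in Sat(busy) with every successor in Z. Already a fixed point.
Sat(A[busy U A[busy U A[safe U (busy & safe)]]]) = {0, 3, 4, 5, 6}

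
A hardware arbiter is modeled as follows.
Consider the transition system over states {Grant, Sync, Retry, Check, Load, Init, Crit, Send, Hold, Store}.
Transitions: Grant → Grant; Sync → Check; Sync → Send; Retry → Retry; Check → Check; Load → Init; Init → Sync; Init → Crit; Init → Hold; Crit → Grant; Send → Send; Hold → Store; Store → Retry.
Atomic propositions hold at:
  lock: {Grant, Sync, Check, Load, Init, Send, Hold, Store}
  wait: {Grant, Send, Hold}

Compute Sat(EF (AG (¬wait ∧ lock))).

Sat(¬wait) = {Sync, Retry, Check, Load, Init, Crit, Store}
Sat(¬wait ∧ lock) = {Sync, Check, Load, Init, Store}
AG (¬wait ∧ lock): greatest fixpoint, start Z0 = {Sync, Check, Load, Init, Store}, keep only states in Sat with every successor in Z. Z1 = {Check, Load}; Z2 = {Check}; fixed.
Sat(AG (¬wait ∧ lock)) = {Check}
EF (AG (¬wait ∧ lock)): least fixpoint, start Z0 = {Check}, add states with some successor in Z. Z1 = {Sync, Check}; Z2 = {Sync, Check, Init}; Z3 = {Sync, Check, Load, Init}; fixed.
Sat(EF (AG (¬wait ∧ lock))) = {Sync, Check, Load, Init}

{Sync, Check, Load, Init}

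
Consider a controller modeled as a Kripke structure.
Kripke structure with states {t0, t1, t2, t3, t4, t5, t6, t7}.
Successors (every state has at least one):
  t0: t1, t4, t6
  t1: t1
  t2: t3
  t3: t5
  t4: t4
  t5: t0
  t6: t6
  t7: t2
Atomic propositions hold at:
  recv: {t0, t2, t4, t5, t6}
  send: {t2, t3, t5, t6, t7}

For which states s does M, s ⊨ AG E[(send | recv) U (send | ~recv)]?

{t1, t6}

Sat(send | recv) = {t0, t2, t3, t4, t5, t6, t7}
Sat(~recv) = {t1, t3, t7}
Sat(send | ~recv) = {t1, t2, t3, t5, t6, t7}
E[(send | recv) U (send | ~recv)]: least fixpoint, start Z0 = Sat((send | ~recv)) = {t1, t2, t3, t5, t6, t7}, add states in Sat(send | recv) with some successor in Z. Z1 = {t0, t1, t2, t3, t5, t6, t7}; fixed.
Sat(E[(send | recv) U (send | ~recv)]) = {t0, t1, t2, t3, t5, t6, t7}
AG E[(send | recv) U (send | ~recv)]: greatest fixpoint, start Z0 = {t0, t1, t2, t3, t5, t6, t7}, keep only states in Sat with every successor in Z. Z1 = {t1, t2, t3, t5, t6, t7}; Z2 = {t1, t2, t3, t6, t7}; Z3 = {t1, t2, t6, t7}; Z4 = {t1, t6, t7}; Z5 = {t1, t6}; fixed.
Sat(AG E[(send | recv) U (send | ~recv)]) = {t1, t6}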